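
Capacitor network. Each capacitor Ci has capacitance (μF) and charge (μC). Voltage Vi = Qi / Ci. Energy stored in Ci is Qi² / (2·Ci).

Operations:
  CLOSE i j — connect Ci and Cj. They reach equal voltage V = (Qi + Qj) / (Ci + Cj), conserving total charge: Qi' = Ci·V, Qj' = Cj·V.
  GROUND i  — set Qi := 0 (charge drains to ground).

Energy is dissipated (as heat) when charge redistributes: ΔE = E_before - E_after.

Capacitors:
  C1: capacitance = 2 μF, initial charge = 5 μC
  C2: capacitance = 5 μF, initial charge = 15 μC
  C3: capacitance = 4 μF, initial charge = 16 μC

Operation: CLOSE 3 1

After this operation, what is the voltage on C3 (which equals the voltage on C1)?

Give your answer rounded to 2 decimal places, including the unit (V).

Answer: 3.50 V

Derivation:
Initial: C1(2μF, Q=5μC, V=2.50V), C2(5μF, Q=15μC, V=3.00V), C3(4μF, Q=16μC, V=4.00V)
Op 1: CLOSE 3-1: Q_total=21.00, C_total=6.00, V=3.50; Q3=14.00, Q1=7.00; dissipated=1.500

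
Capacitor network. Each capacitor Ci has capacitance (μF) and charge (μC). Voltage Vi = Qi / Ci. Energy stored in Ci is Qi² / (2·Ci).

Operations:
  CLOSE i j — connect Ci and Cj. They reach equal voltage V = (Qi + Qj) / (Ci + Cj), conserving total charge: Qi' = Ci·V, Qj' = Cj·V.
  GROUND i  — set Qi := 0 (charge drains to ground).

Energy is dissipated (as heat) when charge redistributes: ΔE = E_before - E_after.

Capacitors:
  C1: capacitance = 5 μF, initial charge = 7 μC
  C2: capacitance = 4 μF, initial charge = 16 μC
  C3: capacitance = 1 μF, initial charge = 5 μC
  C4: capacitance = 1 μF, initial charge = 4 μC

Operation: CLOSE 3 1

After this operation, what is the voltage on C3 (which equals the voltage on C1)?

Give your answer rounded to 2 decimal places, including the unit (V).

Initial: C1(5μF, Q=7μC, V=1.40V), C2(4μF, Q=16μC, V=4.00V), C3(1μF, Q=5μC, V=5.00V), C4(1μF, Q=4μC, V=4.00V)
Op 1: CLOSE 3-1: Q_total=12.00, C_total=6.00, V=2.00; Q3=2.00, Q1=10.00; dissipated=5.400

Answer: 2.00 V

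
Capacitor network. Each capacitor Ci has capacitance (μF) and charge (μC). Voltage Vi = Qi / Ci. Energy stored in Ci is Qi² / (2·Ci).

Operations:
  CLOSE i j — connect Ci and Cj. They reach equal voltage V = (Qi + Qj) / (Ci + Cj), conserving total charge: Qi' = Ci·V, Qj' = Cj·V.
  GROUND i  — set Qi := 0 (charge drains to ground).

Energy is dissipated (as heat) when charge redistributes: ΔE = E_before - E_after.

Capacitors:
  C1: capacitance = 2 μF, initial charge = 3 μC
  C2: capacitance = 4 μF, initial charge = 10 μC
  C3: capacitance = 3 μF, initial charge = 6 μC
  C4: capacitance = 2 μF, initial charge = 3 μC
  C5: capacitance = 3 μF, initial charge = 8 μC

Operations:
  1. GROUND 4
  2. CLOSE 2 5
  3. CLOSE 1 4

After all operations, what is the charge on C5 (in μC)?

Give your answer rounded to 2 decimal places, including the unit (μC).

Answer: 7.71 μC

Derivation:
Initial: C1(2μF, Q=3μC, V=1.50V), C2(4μF, Q=10μC, V=2.50V), C3(3μF, Q=6μC, V=2.00V), C4(2μF, Q=3μC, V=1.50V), C5(3μF, Q=8μC, V=2.67V)
Op 1: GROUND 4: Q4=0; energy lost=2.250
Op 2: CLOSE 2-5: Q_total=18.00, C_total=7.00, V=2.57; Q2=10.29, Q5=7.71; dissipated=0.024
Op 3: CLOSE 1-4: Q_total=3.00, C_total=4.00, V=0.75; Q1=1.50, Q4=1.50; dissipated=1.125
Final charges: Q1=1.50, Q2=10.29, Q3=6.00, Q4=1.50, Q5=7.71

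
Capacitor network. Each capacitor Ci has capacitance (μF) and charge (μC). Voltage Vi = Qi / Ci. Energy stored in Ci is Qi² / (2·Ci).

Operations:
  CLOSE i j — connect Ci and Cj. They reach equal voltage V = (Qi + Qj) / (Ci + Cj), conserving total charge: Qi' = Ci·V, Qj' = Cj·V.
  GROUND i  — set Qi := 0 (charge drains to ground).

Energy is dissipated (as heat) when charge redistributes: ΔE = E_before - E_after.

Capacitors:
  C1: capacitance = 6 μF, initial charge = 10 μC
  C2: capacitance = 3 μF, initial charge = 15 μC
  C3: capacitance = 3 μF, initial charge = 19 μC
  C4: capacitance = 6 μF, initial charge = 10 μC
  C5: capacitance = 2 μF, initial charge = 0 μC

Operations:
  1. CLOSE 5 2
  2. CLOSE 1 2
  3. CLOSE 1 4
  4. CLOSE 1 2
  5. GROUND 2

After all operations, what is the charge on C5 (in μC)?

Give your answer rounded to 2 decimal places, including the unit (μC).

Answer: 6.00 μC

Derivation:
Initial: C1(6μF, Q=10μC, V=1.67V), C2(3μF, Q=15μC, V=5.00V), C3(3μF, Q=19μC, V=6.33V), C4(6μF, Q=10μC, V=1.67V), C5(2μF, Q=0μC, V=0.00V)
Op 1: CLOSE 5-2: Q_total=15.00, C_total=5.00, V=3.00; Q5=6.00, Q2=9.00; dissipated=15.000
Op 2: CLOSE 1-2: Q_total=19.00, C_total=9.00, V=2.11; Q1=12.67, Q2=6.33; dissipated=1.778
Op 3: CLOSE 1-4: Q_total=22.67, C_total=12.00, V=1.89; Q1=11.33, Q4=11.33; dissipated=0.296
Op 4: CLOSE 1-2: Q_total=17.67, C_total=9.00, V=1.96; Q1=11.78, Q2=5.89; dissipated=0.049
Op 5: GROUND 2: Q2=0; energy lost=5.780
Final charges: Q1=11.78, Q2=0.00, Q3=19.00, Q4=11.33, Q5=6.00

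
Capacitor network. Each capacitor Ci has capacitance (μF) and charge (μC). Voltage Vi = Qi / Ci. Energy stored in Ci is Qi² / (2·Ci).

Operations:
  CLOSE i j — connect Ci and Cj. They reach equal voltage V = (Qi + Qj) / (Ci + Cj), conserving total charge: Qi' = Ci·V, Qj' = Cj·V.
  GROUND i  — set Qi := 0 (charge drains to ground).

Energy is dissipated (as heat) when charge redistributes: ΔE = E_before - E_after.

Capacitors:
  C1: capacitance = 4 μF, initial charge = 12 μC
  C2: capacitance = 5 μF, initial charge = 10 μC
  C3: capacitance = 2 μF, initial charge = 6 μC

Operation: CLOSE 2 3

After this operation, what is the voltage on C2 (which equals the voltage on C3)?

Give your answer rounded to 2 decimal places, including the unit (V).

Initial: C1(4μF, Q=12μC, V=3.00V), C2(5μF, Q=10μC, V=2.00V), C3(2μF, Q=6μC, V=3.00V)
Op 1: CLOSE 2-3: Q_total=16.00, C_total=7.00, V=2.29; Q2=11.43, Q3=4.57; dissipated=0.714

Answer: 2.29 V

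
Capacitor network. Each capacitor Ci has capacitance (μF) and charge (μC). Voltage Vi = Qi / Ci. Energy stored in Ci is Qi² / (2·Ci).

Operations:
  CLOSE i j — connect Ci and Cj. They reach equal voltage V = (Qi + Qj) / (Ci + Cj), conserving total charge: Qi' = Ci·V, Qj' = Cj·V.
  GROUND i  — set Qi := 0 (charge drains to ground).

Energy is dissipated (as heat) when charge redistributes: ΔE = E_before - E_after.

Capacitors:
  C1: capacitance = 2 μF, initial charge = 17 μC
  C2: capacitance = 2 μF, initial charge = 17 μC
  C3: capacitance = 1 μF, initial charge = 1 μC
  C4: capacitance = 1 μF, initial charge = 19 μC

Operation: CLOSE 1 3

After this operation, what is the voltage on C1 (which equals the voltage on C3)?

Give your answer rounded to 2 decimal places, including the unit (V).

Answer: 6.00 V

Derivation:
Initial: C1(2μF, Q=17μC, V=8.50V), C2(2μF, Q=17μC, V=8.50V), C3(1μF, Q=1μC, V=1.00V), C4(1μF, Q=19μC, V=19.00V)
Op 1: CLOSE 1-3: Q_total=18.00, C_total=3.00, V=6.00; Q1=12.00, Q3=6.00; dissipated=18.750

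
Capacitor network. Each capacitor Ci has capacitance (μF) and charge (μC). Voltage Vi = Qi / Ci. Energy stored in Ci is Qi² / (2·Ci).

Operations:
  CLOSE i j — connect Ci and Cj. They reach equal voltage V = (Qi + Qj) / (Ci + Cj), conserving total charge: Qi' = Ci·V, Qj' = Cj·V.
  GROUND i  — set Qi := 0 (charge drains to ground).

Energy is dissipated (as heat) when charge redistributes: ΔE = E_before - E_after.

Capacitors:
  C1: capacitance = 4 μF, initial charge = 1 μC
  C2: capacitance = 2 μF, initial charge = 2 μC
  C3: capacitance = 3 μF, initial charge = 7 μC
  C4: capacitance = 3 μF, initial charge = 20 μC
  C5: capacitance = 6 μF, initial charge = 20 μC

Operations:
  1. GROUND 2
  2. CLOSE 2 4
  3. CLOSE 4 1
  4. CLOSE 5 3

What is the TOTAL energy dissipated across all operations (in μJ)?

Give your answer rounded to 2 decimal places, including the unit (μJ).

Initial: C1(4μF, Q=1μC, V=0.25V), C2(2μF, Q=2μC, V=1.00V), C3(3μF, Q=7μC, V=2.33V), C4(3μF, Q=20μC, V=6.67V), C5(6μF, Q=20μC, V=3.33V)
Op 1: GROUND 2: Q2=0; energy lost=1.000
Op 2: CLOSE 2-4: Q_total=20.00, C_total=5.00, V=4.00; Q2=8.00, Q4=12.00; dissipated=26.667
Op 3: CLOSE 4-1: Q_total=13.00, C_total=7.00, V=1.86; Q4=5.57, Q1=7.43; dissipated=12.054
Op 4: CLOSE 5-3: Q_total=27.00, C_total=9.00, V=3.00; Q5=18.00, Q3=9.00; dissipated=1.000
Total dissipated: 40.720 μJ

Answer: 40.72 μJ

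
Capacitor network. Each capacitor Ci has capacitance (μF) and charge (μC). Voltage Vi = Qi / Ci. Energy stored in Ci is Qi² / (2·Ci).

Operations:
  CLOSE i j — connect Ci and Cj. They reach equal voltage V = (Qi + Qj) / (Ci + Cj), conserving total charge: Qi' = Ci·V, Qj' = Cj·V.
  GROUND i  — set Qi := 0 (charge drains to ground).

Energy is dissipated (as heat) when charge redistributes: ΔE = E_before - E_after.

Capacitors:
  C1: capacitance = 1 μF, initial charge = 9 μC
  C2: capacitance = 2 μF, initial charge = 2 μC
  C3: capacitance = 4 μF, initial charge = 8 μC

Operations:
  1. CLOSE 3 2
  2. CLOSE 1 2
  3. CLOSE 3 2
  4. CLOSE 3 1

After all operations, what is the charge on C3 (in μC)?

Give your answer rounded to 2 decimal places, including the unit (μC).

Initial: C1(1μF, Q=9μC, V=9.00V), C2(2μF, Q=2μC, V=1.00V), C3(4μF, Q=8μC, V=2.00V)
Op 1: CLOSE 3-2: Q_total=10.00, C_total=6.00, V=1.67; Q3=6.67, Q2=3.33; dissipated=0.667
Op 2: CLOSE 1-2: Q_total=12.33, C_total=3.00, V=4.11; Q1=4.11, Q2=8.22; dissipated=17.926
Op 3: CLOSE 3-2: Q_total=14.89, C_total=6.00, V=2.48; Q3=9.93, Q2=4.96; dissipated=3.984
Op 4: CLOSE 3-1: Q_total=14.04, C_total=5.00, V=2.81; Q3=11.23, Q1=2.81; dissipated=1.062
Final charges: Q1=2.81, Q2=4.96, Q3=11.23

Answer: 11.23 μC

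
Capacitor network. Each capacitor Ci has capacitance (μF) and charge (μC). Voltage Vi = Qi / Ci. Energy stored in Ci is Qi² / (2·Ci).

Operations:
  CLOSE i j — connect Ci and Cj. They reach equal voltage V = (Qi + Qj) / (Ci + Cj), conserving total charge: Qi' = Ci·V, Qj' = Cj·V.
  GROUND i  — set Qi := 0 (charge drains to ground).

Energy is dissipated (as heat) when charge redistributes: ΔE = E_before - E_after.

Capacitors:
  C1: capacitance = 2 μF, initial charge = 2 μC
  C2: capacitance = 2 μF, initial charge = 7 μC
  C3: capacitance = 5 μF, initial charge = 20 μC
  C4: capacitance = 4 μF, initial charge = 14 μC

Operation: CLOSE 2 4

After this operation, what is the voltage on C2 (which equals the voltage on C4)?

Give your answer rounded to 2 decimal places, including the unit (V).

Answer: 3.50 V

Derivation:
Initial: C1(2μF, Q=2μC, V=1.00V), C2(2μF, Q=7μC, V=3.50V), C3(5μF, Q=20μC, V=4.00V), C4(4μF, Q=14μC, V=3.50V)
Op 1: CLOSE 2-4: Q_total=21.00, C_total=6.00, V=3.50; Q2=7.00, Q4=14.00; dissipated=0.000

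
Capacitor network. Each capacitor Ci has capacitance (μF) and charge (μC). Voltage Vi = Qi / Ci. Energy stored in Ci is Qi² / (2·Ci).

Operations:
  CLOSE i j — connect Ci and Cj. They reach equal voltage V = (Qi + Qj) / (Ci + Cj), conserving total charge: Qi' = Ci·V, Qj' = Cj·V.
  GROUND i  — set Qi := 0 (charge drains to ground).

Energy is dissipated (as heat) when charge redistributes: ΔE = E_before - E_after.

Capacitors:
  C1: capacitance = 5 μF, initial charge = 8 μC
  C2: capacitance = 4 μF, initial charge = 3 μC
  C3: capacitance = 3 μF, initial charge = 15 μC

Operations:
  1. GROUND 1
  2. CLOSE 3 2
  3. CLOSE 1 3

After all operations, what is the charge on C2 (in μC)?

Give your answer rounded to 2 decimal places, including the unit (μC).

Initial: C1(5μF, Q=8μC, V=1.60V), C2(4μF, Q=3μC, V=0.75V), C3(3μF, Q=15μC, V=5.00V)
Op 1: GROUND 1: Q1=0; energy lost=6.400
Op 2: CLOSE 3-2: Q_total=18.00, C_total=7.00, V=2.57; Q3=7.71, Q2=10.29; dissipated=15.482
Op 3: CLOSE 1-3: Q_total=7.71, C_total=8.00, V=0.96; Q1=4.82, Q3=2.89; dissipated=6.199
Final charges: Q1=4.82, Q2=10.29, Q3=2.89

Answer: 10.29 μC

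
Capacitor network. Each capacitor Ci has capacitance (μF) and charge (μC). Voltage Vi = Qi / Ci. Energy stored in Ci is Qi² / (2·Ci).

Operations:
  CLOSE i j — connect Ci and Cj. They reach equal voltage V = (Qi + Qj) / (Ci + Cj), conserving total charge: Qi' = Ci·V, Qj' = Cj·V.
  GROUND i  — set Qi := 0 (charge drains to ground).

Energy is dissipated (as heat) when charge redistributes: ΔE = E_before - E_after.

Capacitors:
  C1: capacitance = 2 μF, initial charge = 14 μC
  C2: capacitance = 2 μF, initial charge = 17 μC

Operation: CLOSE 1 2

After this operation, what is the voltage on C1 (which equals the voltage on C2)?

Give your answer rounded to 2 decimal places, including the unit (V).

Answer: 7.75 V

Derivation:
Initial: C1(2μF, Q=14μC, V=7.00V), C2(2μF, Q=17μC, V=8.50V)
Op 1: CLOSE 1-2: Q_total=31.00, C_total=4.00, V=7.75; Q1=15.50, Q2=15.50; dissipated=1.125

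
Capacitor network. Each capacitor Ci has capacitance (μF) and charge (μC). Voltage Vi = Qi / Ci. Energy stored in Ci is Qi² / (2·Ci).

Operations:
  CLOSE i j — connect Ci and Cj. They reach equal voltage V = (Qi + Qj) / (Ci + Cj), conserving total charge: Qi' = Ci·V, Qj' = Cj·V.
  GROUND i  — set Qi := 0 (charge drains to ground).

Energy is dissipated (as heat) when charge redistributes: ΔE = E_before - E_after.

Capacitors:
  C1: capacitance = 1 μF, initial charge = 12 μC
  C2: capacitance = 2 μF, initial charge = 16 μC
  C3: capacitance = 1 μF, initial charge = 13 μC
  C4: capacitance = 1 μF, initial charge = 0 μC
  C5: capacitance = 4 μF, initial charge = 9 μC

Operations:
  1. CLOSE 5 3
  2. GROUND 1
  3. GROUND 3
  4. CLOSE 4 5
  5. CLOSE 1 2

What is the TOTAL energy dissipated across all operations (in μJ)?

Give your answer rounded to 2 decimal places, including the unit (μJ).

Answer: 156.98 μJ

Derivation:
Initial: C1(1μF, Q=12μC, V=12.00V), C2(2μF, Q=16μC, V=8.00V), C3(1μF, Q=13μC, V=13.00V), C4(1μF, Q=0μC, V=0.00V), C5(4μF, Q=9μC, V=2.25V)
Op 1: CLOSE 5-3: Q_total=22.00, C_total=5.00, V=4.40; Q5=17.60, Q3=4.40; dissipated=46.225
Op 2: GROUND 1: Q1=0; energy lost=72.000
Op 3: GROUND 3: Q3=0; energy lost=9.680
Op 4: CLOSE 4-5: Q_total=17.60, C_total=5.00, V=3.52; Q4=3.52, Q5=14.08; dissipated=7.744
Op 5: CLOSE 1-2: Q_total=16.00, C_total=3.00, V=5.33; Q1=5.33, Q2=10.67; dissipated=21.333
Total dissipated: 156.982 μJ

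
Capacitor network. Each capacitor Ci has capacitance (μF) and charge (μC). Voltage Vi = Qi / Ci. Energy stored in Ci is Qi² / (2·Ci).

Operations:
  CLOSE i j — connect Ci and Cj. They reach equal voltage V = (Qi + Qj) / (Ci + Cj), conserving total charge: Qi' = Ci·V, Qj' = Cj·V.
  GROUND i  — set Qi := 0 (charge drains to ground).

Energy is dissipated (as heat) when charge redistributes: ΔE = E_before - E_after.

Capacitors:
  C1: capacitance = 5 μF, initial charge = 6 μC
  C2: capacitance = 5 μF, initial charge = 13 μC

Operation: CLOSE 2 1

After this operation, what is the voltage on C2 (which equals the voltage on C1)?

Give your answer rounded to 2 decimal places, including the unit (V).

Answer: 1.90 V

Derivation:
Initial: C1(5μF, Q=6μC, V=1.20V), C2(5μF, Q=13μC, V=2.60V)
Op 1: CLOSE 2-1: Q_total=19.00, C_total=10.00, V=1.90; Q2=9.50, Q1=9.50; dissipated=2.450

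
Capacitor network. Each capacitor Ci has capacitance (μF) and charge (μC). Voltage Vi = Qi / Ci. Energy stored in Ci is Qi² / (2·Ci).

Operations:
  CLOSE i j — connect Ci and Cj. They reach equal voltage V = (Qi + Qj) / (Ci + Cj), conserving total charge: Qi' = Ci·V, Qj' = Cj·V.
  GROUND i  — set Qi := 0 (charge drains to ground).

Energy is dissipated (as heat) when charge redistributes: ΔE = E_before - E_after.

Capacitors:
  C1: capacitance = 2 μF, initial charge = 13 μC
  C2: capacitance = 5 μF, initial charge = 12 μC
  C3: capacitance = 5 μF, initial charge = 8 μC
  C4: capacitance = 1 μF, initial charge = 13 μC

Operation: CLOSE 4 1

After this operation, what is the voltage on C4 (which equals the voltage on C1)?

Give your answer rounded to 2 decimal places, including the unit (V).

Initial: C1(2μF, Q=13μC, V=6.50V), C2(5μF, Q=12μC, V=2.40V), C3(5μF, Q=8μC, V=1.60V), C4(1μF, Q=13μC, V=13.00V)
Op 1: CLOSE 4-1: Q_total=26.00, C_total=3.00, V=8.67; Q4=8.67, Q1=17.33; dissipated=14.083

Answer: 8.67 V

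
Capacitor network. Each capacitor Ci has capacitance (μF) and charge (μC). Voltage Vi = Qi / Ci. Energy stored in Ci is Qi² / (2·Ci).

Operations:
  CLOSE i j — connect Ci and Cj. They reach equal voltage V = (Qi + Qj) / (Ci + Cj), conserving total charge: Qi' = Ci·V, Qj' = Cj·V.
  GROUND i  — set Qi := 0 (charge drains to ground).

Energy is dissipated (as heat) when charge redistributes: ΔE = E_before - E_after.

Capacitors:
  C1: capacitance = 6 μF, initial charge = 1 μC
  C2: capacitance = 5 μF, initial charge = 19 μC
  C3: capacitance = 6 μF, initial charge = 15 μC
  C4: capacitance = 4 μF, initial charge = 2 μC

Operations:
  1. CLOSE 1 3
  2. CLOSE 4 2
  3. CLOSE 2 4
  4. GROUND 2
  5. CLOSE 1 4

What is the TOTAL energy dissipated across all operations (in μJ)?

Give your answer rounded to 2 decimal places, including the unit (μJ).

Initial: C1(6μF, Q=1μC, V=0.17V), C2(5μF, Q=19μC, V=3.80V), C3(6μF, Q=15μC, V=2.50V), C4(4μF, Q=2μC, V=0.50V)
Op 1: CLOSE 1-3: Q_total=16.00, C_total=12.00, V=1.33; Q1=8.00, Q3=8.00; dissipated=8.167
Op 2: CLOSE 4-2: Q_total=21.00, C_total=9.00, V=2.33; Q4=9.33, Q2=11.67; dissipated=12.100
Op 3: CLOSE 2-4: Q_total=21.00, C_total=9.00, V=2.33; Q2=11.67, Q4=9.33; dissipated=0.000
Op 4: GROUND 2: Q2=0; energy lost=13.611
Op 5: CLOSE 1-4: Q_total=17.33, C_total=10.00, V=1.73; Q1=10.40, Q4=6.93; dissipated=1.200
Total dissipated: 35.078 μJ

Answer: 35.08 μJ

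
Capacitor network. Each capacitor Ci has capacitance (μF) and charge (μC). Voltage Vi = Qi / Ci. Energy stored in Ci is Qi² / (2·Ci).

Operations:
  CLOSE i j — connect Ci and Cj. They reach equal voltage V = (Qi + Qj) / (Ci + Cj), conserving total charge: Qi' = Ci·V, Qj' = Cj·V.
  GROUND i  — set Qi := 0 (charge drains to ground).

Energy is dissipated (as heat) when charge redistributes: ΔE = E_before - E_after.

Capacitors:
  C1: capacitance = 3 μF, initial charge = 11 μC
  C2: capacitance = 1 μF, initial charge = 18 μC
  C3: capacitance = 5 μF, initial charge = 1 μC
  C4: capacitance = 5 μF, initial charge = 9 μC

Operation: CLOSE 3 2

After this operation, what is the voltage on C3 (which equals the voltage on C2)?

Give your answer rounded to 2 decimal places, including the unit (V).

Initial: C1(3μF, Q=11μC, V=3.67V), C2(1μF, Q=18μC, V=18.00V), C3(5μF, Q=1μC, V=0.20V), C4(5μF, Q=9μC, V=1.80V)
Op 1: CLOSE 3-2: Q_total=19.00, C_total=6.00, V=3.17; Q3=15.83, Q2=3.17; dissipated=132.017

Answer: 3.17 V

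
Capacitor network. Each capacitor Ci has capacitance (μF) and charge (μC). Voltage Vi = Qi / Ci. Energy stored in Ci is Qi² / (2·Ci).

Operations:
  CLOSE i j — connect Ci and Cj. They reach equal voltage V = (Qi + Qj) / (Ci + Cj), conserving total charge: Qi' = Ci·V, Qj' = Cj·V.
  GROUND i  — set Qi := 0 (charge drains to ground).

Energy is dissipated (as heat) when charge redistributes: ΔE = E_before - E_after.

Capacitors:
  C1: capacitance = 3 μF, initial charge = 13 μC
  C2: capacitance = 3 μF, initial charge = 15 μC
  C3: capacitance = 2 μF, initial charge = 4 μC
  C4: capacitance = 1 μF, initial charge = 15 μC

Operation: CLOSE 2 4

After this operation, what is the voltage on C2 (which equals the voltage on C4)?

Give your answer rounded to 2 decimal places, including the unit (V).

Answer: 7.50 V

Derivation:
Initial: C1(3μF, Q=13μC, V=4.33V), C2(3μF, Q=15μC, V=5.00V), C3(2μF, Q=4μC, V=2.00V), C4(1μF, Q=15μC, V=15.00V)
Op 1: CLOSE 2-4: Q_total=30.00, C_total=4.00, V=7.50; Q2=22.50, Q4=7.50; dissipated=37.500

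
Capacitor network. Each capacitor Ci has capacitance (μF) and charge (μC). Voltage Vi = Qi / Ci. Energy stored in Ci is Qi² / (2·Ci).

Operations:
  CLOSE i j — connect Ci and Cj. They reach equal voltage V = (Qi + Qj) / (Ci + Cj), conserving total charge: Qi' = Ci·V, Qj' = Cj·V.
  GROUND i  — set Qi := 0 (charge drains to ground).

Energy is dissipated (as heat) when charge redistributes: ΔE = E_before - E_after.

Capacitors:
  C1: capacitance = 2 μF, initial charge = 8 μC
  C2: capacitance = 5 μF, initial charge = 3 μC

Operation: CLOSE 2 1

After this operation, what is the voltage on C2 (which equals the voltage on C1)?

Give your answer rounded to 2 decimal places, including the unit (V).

Initial: C1(2μF, Q=8μC, V=4.00V), C2(5μF, Q=3μC, V=0.60V)
Op 1: CLOSE 2-1: Q_total=11.00, C_total=7.00, V=1.57; Q2=7.86, Q1=3.14; dissipated=8.257

Answer: 1.57 V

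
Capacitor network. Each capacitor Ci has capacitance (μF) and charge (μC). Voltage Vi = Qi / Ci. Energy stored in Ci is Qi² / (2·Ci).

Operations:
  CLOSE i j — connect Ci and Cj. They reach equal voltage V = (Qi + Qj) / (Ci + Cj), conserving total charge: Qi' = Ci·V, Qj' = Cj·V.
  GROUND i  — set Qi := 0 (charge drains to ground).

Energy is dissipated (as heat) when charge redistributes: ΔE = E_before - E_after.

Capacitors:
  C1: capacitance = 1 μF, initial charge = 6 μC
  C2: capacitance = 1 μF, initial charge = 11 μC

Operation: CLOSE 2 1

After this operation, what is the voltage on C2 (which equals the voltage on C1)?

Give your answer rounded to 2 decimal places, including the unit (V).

Answer: 8.50 V

Derivation:
Initial: C1(1μF, Q=6μC, V=6.00V), C2(1μF, Q=11μC, V=11.00V)
Op 1: CLOSE 2-1: Q_total=17.00, C_total=2.00, V=8.50; Q2=8.50, Q1=8.50; dissipated=6.250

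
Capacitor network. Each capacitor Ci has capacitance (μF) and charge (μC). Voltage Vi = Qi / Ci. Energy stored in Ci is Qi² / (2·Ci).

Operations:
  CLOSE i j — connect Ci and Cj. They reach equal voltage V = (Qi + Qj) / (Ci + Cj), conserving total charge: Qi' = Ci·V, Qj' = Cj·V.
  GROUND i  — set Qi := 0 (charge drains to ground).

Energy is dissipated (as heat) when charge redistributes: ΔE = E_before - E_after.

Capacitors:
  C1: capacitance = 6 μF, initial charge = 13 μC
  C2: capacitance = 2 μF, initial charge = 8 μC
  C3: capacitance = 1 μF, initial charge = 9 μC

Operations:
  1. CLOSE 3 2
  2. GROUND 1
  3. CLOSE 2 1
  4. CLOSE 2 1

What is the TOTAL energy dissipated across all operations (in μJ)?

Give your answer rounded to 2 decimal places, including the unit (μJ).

Answer: 46.50 μJ

Derivation:
Initial: C1(6μF, Q=13μC, V=2.17V), C2(2μF, Q=8μC, V=4.00V), C3(1μF, Q=9μC, V=9.00V)
Op 1: CLOSE 3-2: Q_total=17.00, C_total=3.00, V=5.67; Q3=5.67, Q2=11.33; dissipated=8.333
Op 2: GROUND 1: Q1=0; energy lost=14.083
Op 3: CLOSE 2-1: Q_total=11.33, C_total=8.00, V=1.42; Q2=2.83, Q1=8.50; dissipated=24.083
Op 4: CLOSE 2-1: Q_total=11.33, C_total=8.00, V=1.42; Q2=2.83, Q1=8.50; dissipated=0.000
Total dissipated: 46.500 μJ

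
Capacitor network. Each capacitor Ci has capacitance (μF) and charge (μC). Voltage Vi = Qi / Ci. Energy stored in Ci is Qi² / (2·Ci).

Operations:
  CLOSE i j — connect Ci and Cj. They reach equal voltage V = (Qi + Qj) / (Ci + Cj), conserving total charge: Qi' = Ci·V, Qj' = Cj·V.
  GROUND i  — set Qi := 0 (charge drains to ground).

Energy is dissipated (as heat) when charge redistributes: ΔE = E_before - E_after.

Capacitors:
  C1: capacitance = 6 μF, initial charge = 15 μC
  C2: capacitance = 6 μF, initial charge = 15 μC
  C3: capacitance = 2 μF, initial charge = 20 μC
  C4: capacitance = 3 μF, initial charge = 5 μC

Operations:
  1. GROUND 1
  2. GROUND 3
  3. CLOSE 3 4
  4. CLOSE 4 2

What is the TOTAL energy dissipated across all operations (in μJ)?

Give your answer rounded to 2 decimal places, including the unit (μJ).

Answer: 122.67 μJ

Derivation:
Initial: C1(6μF, Q=15μC, V=2.50V), C2(6μF, Q=15μC, V=2.50V), C3(2μF, Q=20μC, V=10.00V), C4(3μF, Q=5μC, V=1.67V)
Op 1: GROUND 1: Q1=0; energy lost=18.750
Op 2: GROUND 3: Q3=0; energy lost=100.000
Op 3: CLOSE 3-4: Q_total=5.00, C_total=5.00, V=1.00; Q3=2.00, Q4=3.00; dissipated=1.667
Op 4: CLOSE 4-2: Q_total=18.00, C_total=9.00, V=2.00; Q4=6.00, Q2=12.00; dissipated=2.250
Total dissipated: 122.667 μJ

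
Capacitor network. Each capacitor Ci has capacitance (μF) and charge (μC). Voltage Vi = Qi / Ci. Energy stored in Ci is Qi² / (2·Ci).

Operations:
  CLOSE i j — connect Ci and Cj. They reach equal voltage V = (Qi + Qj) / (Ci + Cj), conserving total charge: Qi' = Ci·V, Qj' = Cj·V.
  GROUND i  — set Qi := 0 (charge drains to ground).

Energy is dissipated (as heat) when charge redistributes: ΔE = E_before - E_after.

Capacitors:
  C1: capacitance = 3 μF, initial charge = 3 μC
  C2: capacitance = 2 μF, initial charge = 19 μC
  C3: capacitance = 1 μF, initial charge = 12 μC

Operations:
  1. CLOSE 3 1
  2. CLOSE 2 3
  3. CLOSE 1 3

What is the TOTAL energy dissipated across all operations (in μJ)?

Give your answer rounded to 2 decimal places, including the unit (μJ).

Initial: C1(3μF, Q=3μC, V=1.00V), C2(2μF, Q=19μC, V=9.50V), C3(1μF, Q=12μC, V=12.00V)
Op 1: CLOSE 3-1: Q_total=15.00, C_total=4.00, V=3.75; Q3=3.75, Q1=11.25; dissipated=45.375
Op 2: CLOSE 2-3: Q_total=22.75, C_total=3.00, V=7.58; Q2=15.17, Q3=7.58; dissipated=11.021
Op 3: CLOSE 1-3: Q_total=18.83, C_total=4.00, V=4.71; Q1=14.12, Q3=4.71; dissipated=5.510
Total dissipated: 61.906 μJ

Answer: 61.91 μJ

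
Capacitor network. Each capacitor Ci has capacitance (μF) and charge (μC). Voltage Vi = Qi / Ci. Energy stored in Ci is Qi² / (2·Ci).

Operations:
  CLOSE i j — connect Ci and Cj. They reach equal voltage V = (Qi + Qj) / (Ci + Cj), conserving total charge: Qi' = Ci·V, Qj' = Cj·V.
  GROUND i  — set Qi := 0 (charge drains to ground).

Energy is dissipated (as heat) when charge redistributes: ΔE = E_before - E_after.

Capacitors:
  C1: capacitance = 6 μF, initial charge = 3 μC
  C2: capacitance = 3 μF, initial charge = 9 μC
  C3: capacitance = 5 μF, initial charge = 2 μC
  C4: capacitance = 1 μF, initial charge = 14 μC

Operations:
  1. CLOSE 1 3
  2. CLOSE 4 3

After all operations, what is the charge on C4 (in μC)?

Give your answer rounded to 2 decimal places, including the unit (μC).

Initial: C1(6μF, Q=3μC, V=0.50V), C2(3μF, Q=9μC, V=3.00V), C3(5μF, Q=2μC, V=0.40V), C4(1μF, Q=14μC, V=14.00V)
Op 1: CLOSE 1-3: Q_total=5.00, C_total=11.00, V=0.45; Q1=2.73, Q3=2.27; dissipated=0.014
Op 2: CLOSE 4-3: Q_total=16.27, C_total=6.00, V=2.71; Q4=2.71, Q3=13.56; dissipated=76.450
Final charges: Q1=2.73, Q2=9.00, Q3=13.56, Q4=2.71

Answer: 2.71 μC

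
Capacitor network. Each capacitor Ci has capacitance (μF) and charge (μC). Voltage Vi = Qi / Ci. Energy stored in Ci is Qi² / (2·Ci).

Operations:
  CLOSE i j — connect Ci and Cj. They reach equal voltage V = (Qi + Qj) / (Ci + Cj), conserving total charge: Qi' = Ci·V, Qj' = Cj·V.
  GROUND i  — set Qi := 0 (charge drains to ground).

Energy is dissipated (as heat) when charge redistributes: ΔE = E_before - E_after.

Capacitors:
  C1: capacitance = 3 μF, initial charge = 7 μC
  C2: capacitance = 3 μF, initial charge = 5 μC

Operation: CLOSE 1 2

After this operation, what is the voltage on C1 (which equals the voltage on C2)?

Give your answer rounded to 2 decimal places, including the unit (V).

Initial: C1(3μF, Q=7μC, V=2.33V), C2(3μF, Q=5μC, V=1.67V)
Op 1: CLOSE 1-2: Q_total=12.00, C_total=6.00, V=2.00; Q1=6.00, Q2=6.00; dissipated=0.333

Answer: 2.00 V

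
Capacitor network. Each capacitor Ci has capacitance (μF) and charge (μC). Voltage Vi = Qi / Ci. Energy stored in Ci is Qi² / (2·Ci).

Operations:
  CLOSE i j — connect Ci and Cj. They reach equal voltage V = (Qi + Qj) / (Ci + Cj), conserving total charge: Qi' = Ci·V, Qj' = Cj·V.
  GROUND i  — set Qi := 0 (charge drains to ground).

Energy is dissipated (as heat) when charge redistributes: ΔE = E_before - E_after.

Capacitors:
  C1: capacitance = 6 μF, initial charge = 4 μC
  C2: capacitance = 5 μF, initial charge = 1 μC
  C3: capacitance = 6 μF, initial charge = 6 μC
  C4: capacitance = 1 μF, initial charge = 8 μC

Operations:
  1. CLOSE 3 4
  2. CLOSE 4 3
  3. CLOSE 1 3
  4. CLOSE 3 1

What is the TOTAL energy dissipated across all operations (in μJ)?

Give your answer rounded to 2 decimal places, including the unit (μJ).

Initial: C1(6μF, Q=4μC, V=0.67V), C2(5μF, Q=1μC, V=0.20V), C3(6μF, Q=6μC, V=1.00V), C4(1μF, Q=8μC, V=8.00V)
Op 1: CLOSE 3-4: Q_total=14.00, C_total=7.00, V=2.00; Q3=12.00, Q4=2.00; dissipated=21.000
Op 2: CLOSE 4-3: Q_total=14.00, C_total=7.00, V=2.00; Q4=2.00, Q3=12.00; dissipated=0.000
Op 3: CLOSE 1-3: Q_total=16.00, C_total=12.00, V=1.33; Q1=8.00, Q3=8.00; dissipated=2.667
Op 4: CLOSE 3-1: Q_total=16.00, C_total=12.00, V=1.33; Q3=8.00, Q1=8.00; dissipated=0.000
Total dissipated: 23.667 μJ

Answer: 23.67 μJ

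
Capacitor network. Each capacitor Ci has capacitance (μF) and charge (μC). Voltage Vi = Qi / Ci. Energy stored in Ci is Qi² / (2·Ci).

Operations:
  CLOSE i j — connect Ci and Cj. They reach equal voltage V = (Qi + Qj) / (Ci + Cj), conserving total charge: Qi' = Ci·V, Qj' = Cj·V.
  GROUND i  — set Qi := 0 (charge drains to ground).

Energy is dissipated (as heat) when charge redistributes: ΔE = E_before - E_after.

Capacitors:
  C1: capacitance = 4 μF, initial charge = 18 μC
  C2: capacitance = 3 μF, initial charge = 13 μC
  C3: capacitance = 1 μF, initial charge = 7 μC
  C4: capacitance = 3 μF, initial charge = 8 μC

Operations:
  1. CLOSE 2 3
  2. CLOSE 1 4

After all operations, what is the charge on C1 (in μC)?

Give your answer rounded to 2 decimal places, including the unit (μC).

Answer: 14.86 μC

Derivation:
Initial: C1(4μF, Q=18μC, V=4.50V), C2(3μF, Q=13μC, V=4.33V), C3(1μF, Q=7μC, V=7.00V), C4(3μF, Q=8μC, V=2.67V)
Op 1: CLOSE 2-3: Q_total=20.00, C_total=4.00, V=5.00; Q2=15.00, Q3=5.00; dissipated=2.667
Op 2: CLOSE 1-4: Q_total=26.00, C_total=7.00, V=3.71; Q1=14.86, Q4=11.14; dissipated=2.881
Final charges: Q1=14.86, Q2=15.00, Q3=5.00, Q4=11.14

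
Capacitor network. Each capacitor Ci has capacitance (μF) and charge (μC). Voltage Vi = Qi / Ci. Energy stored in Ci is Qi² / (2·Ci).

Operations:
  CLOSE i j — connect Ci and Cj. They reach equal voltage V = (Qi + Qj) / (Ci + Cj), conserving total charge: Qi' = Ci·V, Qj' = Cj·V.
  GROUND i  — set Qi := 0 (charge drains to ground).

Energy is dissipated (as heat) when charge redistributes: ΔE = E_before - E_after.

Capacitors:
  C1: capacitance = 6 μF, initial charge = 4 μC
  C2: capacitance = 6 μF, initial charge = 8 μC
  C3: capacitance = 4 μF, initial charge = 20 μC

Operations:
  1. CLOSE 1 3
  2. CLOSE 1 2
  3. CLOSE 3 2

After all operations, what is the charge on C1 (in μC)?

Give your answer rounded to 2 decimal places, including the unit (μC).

Answer: 11.20 μC

Derivation:
Initial: C1(6μF, Q=4μC, V=0.67V), C2(6μF, Q=8μC, V=1.33V), C3(4μF, Q=20μC, V=5.00V)
Op 1: CLOSE 1-3: Q_total=24.00, C_total=10.00, V=2.40; Q1=14.40, Q3=9.60; dissipated=22.533
Op 2: CLOSE 1-2: Q_total=22.40, C_total=12.00, V=1.87; Q1=11.20, Q2=11.20; dissipated=1.707
Op 3: CLOSE 3-2: Q_total=20.80, C_total=10.00, V=2.08; Q3=8.32, Q2=12.48; dissipated=0.341
Final charges: Q1=11.20, Q2=12.48, Q3=8.32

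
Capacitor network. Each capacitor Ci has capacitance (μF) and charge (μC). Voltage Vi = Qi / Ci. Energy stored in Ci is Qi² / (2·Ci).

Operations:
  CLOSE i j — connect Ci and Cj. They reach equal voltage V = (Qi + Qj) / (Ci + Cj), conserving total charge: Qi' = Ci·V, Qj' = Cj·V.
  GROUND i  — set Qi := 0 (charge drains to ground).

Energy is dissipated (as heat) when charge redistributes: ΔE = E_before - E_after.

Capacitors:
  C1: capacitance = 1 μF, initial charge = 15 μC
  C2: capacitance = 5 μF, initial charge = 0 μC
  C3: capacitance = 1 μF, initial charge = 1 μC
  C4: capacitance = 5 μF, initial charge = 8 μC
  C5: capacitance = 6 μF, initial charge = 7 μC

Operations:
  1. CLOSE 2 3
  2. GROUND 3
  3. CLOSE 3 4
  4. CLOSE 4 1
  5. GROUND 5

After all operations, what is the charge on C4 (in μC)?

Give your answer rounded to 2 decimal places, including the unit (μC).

Initial: C1(1μF, Q=15μC, V=15.00V), C2(5μF, Q=0μC, V=0.00V), C3(1μF, Q=1μC, V=1.00V), C4(5μF, Q=8μC, V=1.60V), C5(6μF, Q=7μC, V=1.17V)
Op 1: CLOSE 2-3: Q_total=1.00, C_total=6.00, V=0.17; Q2=0.83, Q3=0.17; dissipated=0.417
Op 2: GROUND 3: Q3=0; energy lost=0.014
Op 3: CLOSE 3-4: Q_total=8.00, C_total=6.00, V=1.33; Q3=1.33, Q4=6.67; dissipated=1.067
Op 4: CLOSE 4-1: Q_total=21.67, C_total=6.00, V=3.61; Q4=18.06, Q1=3.61; dissipated=77.824
Op 5: GROUND 5: Q5=0; energy lost=4.083
Final charges: Q1=3.61, Q2=0.83, Q3=1.33, Q4=18.06, Q5=0.00

Answer: 18.06 μC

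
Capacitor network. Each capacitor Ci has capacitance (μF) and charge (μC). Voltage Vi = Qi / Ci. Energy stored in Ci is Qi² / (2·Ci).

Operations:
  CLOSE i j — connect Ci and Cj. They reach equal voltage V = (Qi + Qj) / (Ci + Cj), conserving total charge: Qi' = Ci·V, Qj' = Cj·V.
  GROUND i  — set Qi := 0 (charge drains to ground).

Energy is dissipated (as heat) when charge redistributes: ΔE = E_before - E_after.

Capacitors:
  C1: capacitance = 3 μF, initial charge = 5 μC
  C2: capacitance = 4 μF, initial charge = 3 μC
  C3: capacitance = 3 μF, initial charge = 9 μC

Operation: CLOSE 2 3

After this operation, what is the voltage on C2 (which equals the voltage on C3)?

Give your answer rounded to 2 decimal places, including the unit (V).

Answer: 1.71 V

Derivation:
Initial: C1(3μF, Q=5μC, V=1.67V), C2(4μF, Q=3μC, V=0.75V), C3(3μF, Q=9μC, V=3.00V)
Op 1: CLOSE 2-3: Q_total=12.00, C_total=7.00, V=1.71; Q2=6.86, Q3=5.14; dissipated=4.339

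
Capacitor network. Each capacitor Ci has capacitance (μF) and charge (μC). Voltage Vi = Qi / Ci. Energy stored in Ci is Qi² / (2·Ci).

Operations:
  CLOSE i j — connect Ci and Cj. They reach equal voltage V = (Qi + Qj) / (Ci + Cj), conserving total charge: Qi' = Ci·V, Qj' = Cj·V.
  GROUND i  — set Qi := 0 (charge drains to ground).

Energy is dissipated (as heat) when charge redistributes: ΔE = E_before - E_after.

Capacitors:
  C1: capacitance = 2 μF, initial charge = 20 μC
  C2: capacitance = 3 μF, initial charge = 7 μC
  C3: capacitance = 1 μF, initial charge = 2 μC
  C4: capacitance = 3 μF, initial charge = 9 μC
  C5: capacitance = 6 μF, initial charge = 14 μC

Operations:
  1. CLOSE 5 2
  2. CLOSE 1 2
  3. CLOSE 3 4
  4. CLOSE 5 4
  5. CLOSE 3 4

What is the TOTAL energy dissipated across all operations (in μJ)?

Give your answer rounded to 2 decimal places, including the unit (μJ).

Answer: 35.84 μJ

Derivation:
Initial: C1(2μF, Q=20μC, V=10.00V), C2(3μF, Q=7μC, V=2.33V), C3(1μF, Q=2μC, V=2.00V), C4(3μF, Q=9μC, V=3.00V), C5(6μF, Q=14μC, V=2.33V)
Op 1: CLOSE 5-2: Q_total=21.00, C_total=9.00, V=2.33; Q5=14.00, Q2=7.00; dissipated=0.000
Op 2: CLOSE 1-2: Q_total=27.00, C_total=5.00, V=5.40; Q1=10.80, Q2=16.20; dissipated=35.267
Op 3: CLOSE 3-4: Q_total=11.00, C_total=4.00, V=2.75; Q3=2.75, Q4=8.25; dissipated=0.375
Op 4: CLOSE 5-4: Q_total=22.25, C_total=9.00, V=2.47; Q5=14.83, Q4=7.42; dissipated=0.174
Op 5: CLOSE 3-4: Q_total=10.17, C_total=4.00, V=2.54; Q3=2.54, Q4=7.62; dissipated=0.029
Total dissipated: 35.844 μJ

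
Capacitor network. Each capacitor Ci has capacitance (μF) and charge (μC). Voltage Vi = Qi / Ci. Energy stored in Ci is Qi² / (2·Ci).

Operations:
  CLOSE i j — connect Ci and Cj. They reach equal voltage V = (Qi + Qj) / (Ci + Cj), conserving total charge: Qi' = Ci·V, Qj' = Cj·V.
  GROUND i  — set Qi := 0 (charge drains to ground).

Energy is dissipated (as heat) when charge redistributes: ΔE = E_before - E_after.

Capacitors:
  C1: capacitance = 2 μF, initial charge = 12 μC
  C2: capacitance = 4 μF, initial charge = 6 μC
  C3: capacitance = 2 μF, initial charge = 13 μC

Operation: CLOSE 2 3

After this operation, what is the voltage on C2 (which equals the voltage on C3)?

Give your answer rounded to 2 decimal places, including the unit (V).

Answer: 3.17 V

Derivation:
Initial: C1(2μF, Q=12μC, V=6.00V), C2(4μF, Q=6μC, V=1.50V), C3(2μF, Q=13μC, V=6.50V)
Op 1: CLOSE 2-3: Q_total=19.00, C_total=6.00, V=3.17; Q2=12.67, Q3=6.33; dissipated=16.667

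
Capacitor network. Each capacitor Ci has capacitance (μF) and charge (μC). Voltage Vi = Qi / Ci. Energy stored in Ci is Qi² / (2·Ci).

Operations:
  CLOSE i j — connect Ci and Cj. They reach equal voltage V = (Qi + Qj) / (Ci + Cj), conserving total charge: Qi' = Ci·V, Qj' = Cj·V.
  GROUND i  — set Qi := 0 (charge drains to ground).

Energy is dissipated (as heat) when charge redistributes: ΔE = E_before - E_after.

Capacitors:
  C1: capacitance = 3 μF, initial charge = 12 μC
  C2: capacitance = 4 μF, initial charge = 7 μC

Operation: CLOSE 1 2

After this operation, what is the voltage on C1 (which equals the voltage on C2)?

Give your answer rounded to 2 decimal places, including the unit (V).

Initial: C1(3μF, Q=12μC, V=4.00V), C2(4μF, Q=7μC, V=1.75V)
Op 1: CLOSE 1-2: Q_total=19.00, C_total=7.00, V=2.71; Q1=8.14, Q2=10.86; dissipated=4.339

Answer: 2.71 V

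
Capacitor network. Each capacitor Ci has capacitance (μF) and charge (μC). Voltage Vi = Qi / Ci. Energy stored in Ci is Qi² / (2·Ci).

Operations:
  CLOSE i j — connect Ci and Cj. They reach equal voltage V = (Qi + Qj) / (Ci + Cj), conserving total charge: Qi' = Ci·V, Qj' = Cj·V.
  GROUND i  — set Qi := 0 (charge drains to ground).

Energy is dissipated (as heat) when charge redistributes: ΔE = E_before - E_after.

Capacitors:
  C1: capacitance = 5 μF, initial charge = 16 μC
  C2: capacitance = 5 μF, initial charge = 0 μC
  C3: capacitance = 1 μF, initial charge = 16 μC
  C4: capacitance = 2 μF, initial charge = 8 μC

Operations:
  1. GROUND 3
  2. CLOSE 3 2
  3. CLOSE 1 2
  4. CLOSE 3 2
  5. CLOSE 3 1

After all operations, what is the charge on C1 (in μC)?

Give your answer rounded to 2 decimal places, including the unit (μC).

Initial: C1(5μF, Q=16μC, V=3.20V), C2(5μF, Q=0μC, V=0.00V), C3(1μF, Q=16μC, V=16.00V), C4(2μF, Q=8μC, V=4.00V)
Op 1: GROUND 3: Q3=0; energy lost=128.000
Op 2: CLOSE 3-2: Q_total=0.00, C_total=6.00, V=0.00; Q3=0.00, Q2=0.00; dissipated=0.000
Op 3: CLOSE 1-2: Q_total=16.00, C_total=10.00, V=1.60; Q1=8.00, Q2=8.00; dissipated=12.800
Op 4: CLOSE 3-2: Q_total=8.00, C_total=6.00, V=1.33; Q3=1.33, Q2=6.67; dissipated=1.067
Op 5: CLOSE 3-1: Q_total=9.33, C_total=6.00, V=1.56; Q3=1.56, Q1=7.78; dissipated=0.030
Final charges: Q1=7.78, Q2=6.67, Q3=1.56, Q4=8.00

Answer: 7.78 μC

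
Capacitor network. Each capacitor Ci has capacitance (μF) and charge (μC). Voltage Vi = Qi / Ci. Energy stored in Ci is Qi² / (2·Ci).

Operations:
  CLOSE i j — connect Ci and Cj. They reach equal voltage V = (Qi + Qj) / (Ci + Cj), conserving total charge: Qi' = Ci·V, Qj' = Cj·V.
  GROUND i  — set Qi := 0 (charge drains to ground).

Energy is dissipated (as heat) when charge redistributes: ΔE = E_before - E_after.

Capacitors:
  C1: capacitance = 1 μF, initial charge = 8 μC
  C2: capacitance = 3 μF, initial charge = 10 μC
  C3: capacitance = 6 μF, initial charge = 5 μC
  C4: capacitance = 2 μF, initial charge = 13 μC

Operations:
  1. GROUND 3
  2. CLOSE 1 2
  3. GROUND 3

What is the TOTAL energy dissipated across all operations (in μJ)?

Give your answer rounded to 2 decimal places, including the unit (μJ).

Initial: C1(1μF, Q=8μC, V=8.00V), C2(3μF, Q=10μC, V=3.33V), C3(6μF, Q=5μC, V=0.83V), C4(2μF, Q=13μC, V=6.50V)
Op 1: GROUND 3: Q3=0; energy lost=2.083
Op 2: CLOSE 1-2: Q_total=18.00, C_total=4.00, V=4.50; Q1=4.50, Q2=13.50; dissipated=8.167
Op 3: GROUND 3: Q3=0; energy lost=0.000
Total dissipated: 10.250 μJ

Answer: 10.25 μJ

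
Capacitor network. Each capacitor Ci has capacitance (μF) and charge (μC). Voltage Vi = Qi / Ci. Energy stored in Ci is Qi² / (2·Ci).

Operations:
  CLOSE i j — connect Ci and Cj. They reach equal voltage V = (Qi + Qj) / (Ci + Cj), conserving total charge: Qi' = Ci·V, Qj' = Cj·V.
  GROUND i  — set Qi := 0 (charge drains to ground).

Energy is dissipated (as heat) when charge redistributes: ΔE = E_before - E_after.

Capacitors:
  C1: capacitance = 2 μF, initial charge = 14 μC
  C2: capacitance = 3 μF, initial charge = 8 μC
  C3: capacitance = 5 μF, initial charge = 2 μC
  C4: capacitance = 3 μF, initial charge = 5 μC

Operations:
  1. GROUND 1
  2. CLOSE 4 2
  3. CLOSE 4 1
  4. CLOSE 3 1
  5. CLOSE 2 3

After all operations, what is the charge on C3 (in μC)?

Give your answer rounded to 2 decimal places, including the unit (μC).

Answer: 6.12 μC

Derivation:
Initial: C1(2μF, Q=14μC, V=7.00V), C2(3μF, Q=8μC, V=2.67V), C3(5μF, Q=2μC, V=0.40V), C4(3μF, Q=5μC, V=1.67V)
Op 1: GROUND 1: Q1=0; energy lost=49.000
Op 2: CLOSE 4-2: Q_total=13.00, C_total=6.00, V=2.17; Q4=6.50, Q2=6.50; dissipated=0.750
Op 3: CLOSE 4-1: Q_total=6.50, C_total=5.00, V=1.30; Q4=3.90, Q1=2.60; dissipated=2.817
Op 4: CLOSE 3-1: Q_total=4.60, C_total=7.00, V=0.66; Q3=3.29, Q1=1.31; dissipated=0.579
Op 5: CLOSE 2-3: Q_total=9.79, C_total=8.00, V=1.22; Q2=3.67, Q3=6.12; dissipated=2.136
Final charges: Q1=1.31, Q2=3.67, Q3=6.12, Q4=3.90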